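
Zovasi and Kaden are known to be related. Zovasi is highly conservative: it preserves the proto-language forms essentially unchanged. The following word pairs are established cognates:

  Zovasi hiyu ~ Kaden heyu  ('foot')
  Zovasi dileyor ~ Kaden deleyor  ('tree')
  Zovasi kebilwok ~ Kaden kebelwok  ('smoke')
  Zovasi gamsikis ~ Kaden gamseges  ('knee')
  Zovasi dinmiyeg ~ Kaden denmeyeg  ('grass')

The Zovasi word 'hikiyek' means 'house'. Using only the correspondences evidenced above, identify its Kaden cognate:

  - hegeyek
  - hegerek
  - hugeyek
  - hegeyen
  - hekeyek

hiyu ~ heyu, dileyor ~ deleyor — Zovasi i corresponds to Kaden e after a consonant, before a consonant other than r, m, n, p, b, f, v.
gamsikis ~ gamseges — Zovasi k corresponds to Kaden g between vowels (before a front vowel).
Applying these to Zovasi 'hikiyek':
  hikiyek → hekiyek   (i→e after a consonant, before a consonant other than r, m, n, p, b, f, v)
  hekiyek → hegiyek   (k→g between vowels (before a front vowel))
  hegiyek → hegeyek   (i→e after a consonant, before a consonant other than r, m, n, p, b, f, v)
So the Kaden cognate is 'hegeyek'.

hegeyek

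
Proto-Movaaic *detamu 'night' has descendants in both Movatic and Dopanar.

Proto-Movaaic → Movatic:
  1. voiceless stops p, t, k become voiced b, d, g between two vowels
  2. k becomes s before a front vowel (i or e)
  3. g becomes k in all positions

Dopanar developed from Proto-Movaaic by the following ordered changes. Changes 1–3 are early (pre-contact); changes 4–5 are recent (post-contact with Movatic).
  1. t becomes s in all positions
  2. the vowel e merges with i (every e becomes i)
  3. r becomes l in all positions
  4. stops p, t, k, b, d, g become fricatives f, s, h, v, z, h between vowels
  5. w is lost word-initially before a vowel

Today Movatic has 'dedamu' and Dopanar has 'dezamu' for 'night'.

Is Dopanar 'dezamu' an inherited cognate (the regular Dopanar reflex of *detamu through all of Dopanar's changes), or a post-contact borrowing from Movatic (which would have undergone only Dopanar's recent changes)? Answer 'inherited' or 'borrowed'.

borrowed

If inherited, *detamu would pass through all of Dopanar's changes:
Dopanar: *detamu
  detamu → desamu   [unconditioned shift]
  desamu → disamu   [vowel merger]
  disamu (rule 3 does not apply)
  disamu (rule 4 does not apply)
  disamu (rule 5 does not apply)
  giving Dopanar disamu.
If borrowed from Movatic 'dedamu' after the early changes, it would undergo only the recent ones:
  rule 4 (intervocalic lenition): dedamu → dezamu
  rule 5 (glide loss): no change (dezamu)
  ⇒ as a loan: dezamu
Dopanar 'dezamu' matches the loan outcome 'dezamu', not the inherited 'disamu' — it skipped the early Dopanar changes, so it was borrowed from Movatic.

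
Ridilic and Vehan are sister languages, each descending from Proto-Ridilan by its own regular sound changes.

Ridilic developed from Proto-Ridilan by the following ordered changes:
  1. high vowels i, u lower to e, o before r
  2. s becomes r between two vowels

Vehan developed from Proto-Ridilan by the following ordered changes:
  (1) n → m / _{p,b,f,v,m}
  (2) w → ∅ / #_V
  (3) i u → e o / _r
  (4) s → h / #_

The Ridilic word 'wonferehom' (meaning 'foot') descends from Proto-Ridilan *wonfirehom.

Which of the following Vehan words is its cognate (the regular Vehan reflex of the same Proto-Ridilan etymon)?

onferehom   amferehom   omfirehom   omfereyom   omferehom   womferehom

omferehom

Vehan: *wonfirehom
  wonfirehom → womfirehom   [nasal place assimilation]
  womfirehom → omfirehom   [glide loss]
  omfirehom → omferehom   [pre-rhotic lowering]
  omferehom (rule 4 does not apply)
  giving Vehan omferehom.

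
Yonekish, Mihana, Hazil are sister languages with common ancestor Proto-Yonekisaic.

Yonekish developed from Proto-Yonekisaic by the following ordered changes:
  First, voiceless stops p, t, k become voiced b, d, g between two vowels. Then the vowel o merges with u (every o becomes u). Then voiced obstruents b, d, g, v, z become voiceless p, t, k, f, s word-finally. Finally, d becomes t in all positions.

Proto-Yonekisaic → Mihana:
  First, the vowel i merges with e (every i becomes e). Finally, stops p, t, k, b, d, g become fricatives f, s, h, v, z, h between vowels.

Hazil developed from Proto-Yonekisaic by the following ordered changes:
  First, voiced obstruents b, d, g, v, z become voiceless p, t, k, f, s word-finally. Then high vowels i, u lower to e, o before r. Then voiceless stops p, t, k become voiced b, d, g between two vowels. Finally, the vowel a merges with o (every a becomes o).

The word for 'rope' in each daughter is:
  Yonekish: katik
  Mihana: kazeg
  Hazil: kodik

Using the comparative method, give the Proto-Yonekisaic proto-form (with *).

*kadig

Position 5: Yonekish has k, Mihana has g, Hazil has k. Mihana preserves g here (none of its changes turn any other segment into g), so the proto-segment is *g.
Position 4: Yonekish has i, Mihana has e, Hazil has i. Yonekish preserves i here (none of its changes turn any other segment into i), so the proto-segment is *i.
Position 2: Yonekish has a, Mihana has a, Hazil has o. Yonekish preserves a here (none of its changes turn any other segment into a), so the proto-segment is *a.
Verify the candidate proto-form against each daughter:
Yonekish: *kadig > kadik > katik  (by final devoicing, unconditioned shift)
Mihana: *kadig > kadeg > kazeg  (by vowel merger, intervocalic lenition)
Hazil: *kadig > kadik > kodik  (by final devoicing, vowel merger)
*kadig is the unique common source.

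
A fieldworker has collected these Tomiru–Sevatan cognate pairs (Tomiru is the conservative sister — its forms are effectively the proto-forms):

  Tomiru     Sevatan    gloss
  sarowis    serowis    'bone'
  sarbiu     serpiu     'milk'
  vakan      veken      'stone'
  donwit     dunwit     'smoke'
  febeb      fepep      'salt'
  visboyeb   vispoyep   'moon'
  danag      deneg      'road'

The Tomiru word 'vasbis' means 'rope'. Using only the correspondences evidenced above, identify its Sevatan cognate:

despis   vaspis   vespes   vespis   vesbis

vakan ~ veken, danag ~ deneg — Tomiru a corresponds to Sevatan e after a consonant, before a consonant other than r, m, n, p, b, f, v.
sarbiu ~ serpiu — Tomiru b corresponds to Sevatan p after a consonant, before a front vowel.
Applying these to Tomiru 'vasbis':
  vasbis → vesbis   (a→e after a consonant, before a consonant other than r, m, n, p, b, f, v)
  vesbis → vespis   (b→p after a consonant, before a front vowel)
So the Sevatan cognate is 'vespis'.

vespis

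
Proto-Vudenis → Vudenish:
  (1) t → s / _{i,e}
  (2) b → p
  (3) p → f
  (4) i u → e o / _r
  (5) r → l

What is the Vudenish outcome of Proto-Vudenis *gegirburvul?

Vudenish: *gegirburvul
  gegirburvul (rule 1 does not apply)
  gegirburvul → gegirpurvul   [unconditioned shift]
  gegirpurvul → gegirfurvul   [unconditioned shift]
  gegirfurvul → gegerforvul   [pre-rhotic lowering]
  gegerforvul → gegelfolvul   [unconditioned shift]
  giving Vudenish gegelfolvul.

gegelfolvul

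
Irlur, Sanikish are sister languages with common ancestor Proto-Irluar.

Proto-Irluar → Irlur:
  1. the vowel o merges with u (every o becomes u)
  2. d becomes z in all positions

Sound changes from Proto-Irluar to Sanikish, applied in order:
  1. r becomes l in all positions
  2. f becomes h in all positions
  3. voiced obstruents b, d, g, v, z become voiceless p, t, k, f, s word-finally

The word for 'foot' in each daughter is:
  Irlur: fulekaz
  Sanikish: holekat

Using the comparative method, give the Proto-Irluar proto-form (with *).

Position 2: Irlur has u, Sanikish has o. Sanikish preserves o here (none of its changes turn any other segment into o), so the proto-segment is *o.
Position 1: Irlur has f, Sanikish has h. Irlur preserves f here (none of its changes turn any other segment into f), so the proto-segment is *f.
Position 7: Irlur has z, Sanikish has t. Taking the neighbouring segments as reconstructed: Irlur z could go back to *d or *z; Sanikish t could go back to *t or *d — the one source consistent with every daughter is *d.
This points to *folekad. Verify forward in each daughter:
Irlur: start from *folekad.
  rule 1 (vowel merger): folekad → fulekad
  rule 2 (unconditioned shift): fulekad → fulekaz
  ⇒ Irlur fulekaz
Sanikish: start from *folekad.
  rule 1: no change — folekad
  rule 2 (unconditioned shift): folekad → holekad
  rule 3 (final devoicing): holekad → holekat
  ⇒ Sanikish holekat
No other proto-form is consistent with every reflex, so the reconstruction is *folekad.

*folekad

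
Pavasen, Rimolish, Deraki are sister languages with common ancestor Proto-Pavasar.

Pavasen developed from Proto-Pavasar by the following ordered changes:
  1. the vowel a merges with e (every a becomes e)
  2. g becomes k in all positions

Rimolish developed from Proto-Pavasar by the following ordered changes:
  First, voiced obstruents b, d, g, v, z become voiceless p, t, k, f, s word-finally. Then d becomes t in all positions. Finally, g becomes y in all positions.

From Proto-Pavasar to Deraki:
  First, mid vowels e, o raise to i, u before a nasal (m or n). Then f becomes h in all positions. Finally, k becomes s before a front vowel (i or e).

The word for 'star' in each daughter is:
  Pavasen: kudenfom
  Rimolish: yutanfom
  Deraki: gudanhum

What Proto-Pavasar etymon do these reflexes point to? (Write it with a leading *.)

Position 7: Pavasen has o, Rimolish has o, Deraki has u. Pavasen preserves o here (none of its changes turn any other segment into o), so the proto-segment is *o.
Position 1: Pavasen has k, Rimolish has y, Deraki has g. Deraki preserves g here (none of its changes turn any other segment into g), so the proto-segment is *g.
This points to *gudanfom. Verify forward in each daughter:
Pavasen: start from *gudanfom.
  rule 1 (vowel merger): gudanfom → gudenfom
  rule 2 (unconditioned shift): gudenfom → kudenfom
  ⇒ Pavasen kudenfom
Rimolish: start from *gudanfom.
  rule 1: no change — gudanfom
  rule 2 (unconditioned shift): gudanfom → gutanfom
  rule 3 (unconditioned shift): gutanfom → yutanfom
  ⇒ Rimolish yutanfom
Deraki: *gudanfom > gudanfum > gudanhum  (by pre-nasal raising, unconditioned shift)
No other proto-form is consistent with every reflex, so the reconstruction is *gudanfom.

*gudanfom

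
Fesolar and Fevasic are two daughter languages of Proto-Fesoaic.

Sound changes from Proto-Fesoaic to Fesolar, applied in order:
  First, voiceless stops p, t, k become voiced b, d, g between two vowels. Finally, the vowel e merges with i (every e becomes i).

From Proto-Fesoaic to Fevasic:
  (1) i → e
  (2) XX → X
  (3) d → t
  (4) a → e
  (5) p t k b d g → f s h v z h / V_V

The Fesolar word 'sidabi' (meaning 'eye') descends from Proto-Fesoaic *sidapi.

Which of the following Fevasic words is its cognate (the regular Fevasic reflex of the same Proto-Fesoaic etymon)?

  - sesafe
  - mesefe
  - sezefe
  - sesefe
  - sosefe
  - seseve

Fevasic: *sidapi
  sidapi → sedape   [vowel merger]
  sedape (rule 2 does not apply)
  sedape → setape   [unconditioned shift]
  setape → setepe   [vowel merger]
  setepe → sesefe   [intervocalic lenition]
  giving Fevasic sesefe.
Only 'sesefe' matches the regular Fevasic development of *sidapi.

sesefe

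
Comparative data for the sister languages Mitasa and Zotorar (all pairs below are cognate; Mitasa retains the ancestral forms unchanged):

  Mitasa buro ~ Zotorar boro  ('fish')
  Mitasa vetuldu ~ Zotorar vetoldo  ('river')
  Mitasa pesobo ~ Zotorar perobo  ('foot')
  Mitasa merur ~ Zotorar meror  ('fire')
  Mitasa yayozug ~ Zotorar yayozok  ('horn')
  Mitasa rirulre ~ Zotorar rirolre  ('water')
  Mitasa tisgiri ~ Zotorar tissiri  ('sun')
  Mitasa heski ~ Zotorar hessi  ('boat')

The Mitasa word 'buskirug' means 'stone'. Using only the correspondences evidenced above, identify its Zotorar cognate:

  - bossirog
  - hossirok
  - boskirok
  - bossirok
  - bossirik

vetuldu ~ vetoldo, yayozug ~ yayozok — Mitasa u corresponds to Zotorar o after a consonant, before a consonant other than r, m, n, p, b, f, v.
heski ~ hessi — Mitasa k corresponds to Zotorar s after a consonant, before a front vowel.
yayozug ~ yayozok — Mitasa g corresponds to Zotorar k word-finally.
Applying these to Mitasa 'buskirug':
  buskirug → boskirug   (u→o after a consonant, before a consonant other than r, m, n, p, b, f, v)
  boskirug → bossirug   (k→s after a consonant, before a front vowel)
  bossirug → bossirog   (u→o after a consonant, before a consonant other than r, m, n, p, b, f, v)
  bossirog → bossirok   (g→k word-finally)
So the Zotorar cognate is 'bossirok'.

bossirok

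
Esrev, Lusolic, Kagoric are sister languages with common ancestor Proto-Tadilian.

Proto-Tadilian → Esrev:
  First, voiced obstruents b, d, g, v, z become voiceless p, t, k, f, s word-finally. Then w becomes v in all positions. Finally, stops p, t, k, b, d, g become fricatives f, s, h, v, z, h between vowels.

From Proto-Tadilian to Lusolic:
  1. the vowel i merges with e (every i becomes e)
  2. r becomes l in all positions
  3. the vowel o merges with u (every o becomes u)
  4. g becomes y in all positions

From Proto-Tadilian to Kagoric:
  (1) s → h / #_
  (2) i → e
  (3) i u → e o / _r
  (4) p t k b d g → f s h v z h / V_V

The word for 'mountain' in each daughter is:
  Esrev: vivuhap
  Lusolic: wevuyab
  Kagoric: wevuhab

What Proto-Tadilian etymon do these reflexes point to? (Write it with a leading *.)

Position 7: Esrev has p, Lusolic has b, Kagoric has b. Lusolic preserves b here (none of its changes turn any other segment into b), so the proto-segment is *b.
Position 2: Esrev has i, Lusolic has e, Kagoric has e. Esrev preserves i here (none of its changes turn any other segment into i), so the proto-segment is *i.
Position 1: Esrev has v, Lusolic has w, Kagoric has w. Lusolic preserves w here (none of its changes turn any other segment into w), so the proto-segment is *w.
This points to *wivugab. Verify forward in each daughter:
Esrev: *wivugab > wivugap > vivugap > vivuhap  (by final devoicing, unconditioned shift, intervocalic lenition)
Lusolic: *wivugab > wevugab > wevuyab  (by vowel merger, unconditioned shift)
Kagoric: *wivugab
  wivugab (rule 1 does not apply)
  wivugab → wevugab   [vowel merger]
  wevugab (rule 3 does not apply)
  wevugab → wevuhab   [intervocalic lenition]
  giving Kagoric wevuhab.
*wivugab is the unique common source.

*wivugab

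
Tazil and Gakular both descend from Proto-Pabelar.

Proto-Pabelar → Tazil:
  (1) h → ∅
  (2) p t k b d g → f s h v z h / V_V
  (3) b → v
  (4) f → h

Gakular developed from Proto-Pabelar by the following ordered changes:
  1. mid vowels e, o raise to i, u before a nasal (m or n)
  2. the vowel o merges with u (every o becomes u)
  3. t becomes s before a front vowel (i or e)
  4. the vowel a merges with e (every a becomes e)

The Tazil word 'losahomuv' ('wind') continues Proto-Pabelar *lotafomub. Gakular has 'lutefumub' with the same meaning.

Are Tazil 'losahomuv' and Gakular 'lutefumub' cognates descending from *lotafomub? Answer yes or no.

Derive the expected Gakular reflex of *lotafomub:
Gakular: start from *lotafomub.
  rule 1 (pre-nasal raising): lotafomub → lotafumub
  rule 2 (vowel merger): lotafumub → lutafumub
  rule 3: no change — lutafumub
  rule 4 (vowel merger): lutafumub → lutefumub
  ⇒ Gakular lutefumub
Gakular 'lutefumub' matches the regular reflex exactly, so the pair is cognate.

yes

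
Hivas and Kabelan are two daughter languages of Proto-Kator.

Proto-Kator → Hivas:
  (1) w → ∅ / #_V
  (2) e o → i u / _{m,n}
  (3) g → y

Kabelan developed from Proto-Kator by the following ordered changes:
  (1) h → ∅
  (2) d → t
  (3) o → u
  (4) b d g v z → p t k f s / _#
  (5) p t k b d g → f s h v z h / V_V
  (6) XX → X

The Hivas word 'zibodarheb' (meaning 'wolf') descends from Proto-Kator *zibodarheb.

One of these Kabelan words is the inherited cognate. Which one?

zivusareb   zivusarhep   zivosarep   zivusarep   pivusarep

Kabelan: start from *zibodarheb.
  rule 1 (h-loss): zibodarheb → zibodareb
  rule 2 (unconditioned shift): zibodareb → zibotareb
  rule 3 (vowel merger): zibotareb → zibutareb
  rule 4 (final devoicing): zibutareb → zibutarep
  rule 5 (intervocalic lenition): zibutarep → zivusarep
  rule 6: no change — zivusarep
  ⇒ Kabelan zivusarep
Only 'zivusarep' matches the regular Kabelan development of *zibodarheb.

zivusarep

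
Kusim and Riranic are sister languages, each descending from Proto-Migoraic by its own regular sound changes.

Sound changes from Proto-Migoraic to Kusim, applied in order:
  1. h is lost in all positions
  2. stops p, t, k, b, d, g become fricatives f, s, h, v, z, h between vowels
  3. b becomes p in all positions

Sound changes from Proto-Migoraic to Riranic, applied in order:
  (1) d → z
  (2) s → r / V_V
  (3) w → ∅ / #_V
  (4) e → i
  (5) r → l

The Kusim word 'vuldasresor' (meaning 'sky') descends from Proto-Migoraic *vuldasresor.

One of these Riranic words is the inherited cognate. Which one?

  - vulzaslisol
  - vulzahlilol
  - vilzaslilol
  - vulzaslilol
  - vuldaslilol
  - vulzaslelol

vulzaslilol

Riranic: start from *vuldasresor.
  rule 1 (unconditioned shift): vuldasresor → vulzasresor
  rule 2 (rhotacism): vulzasresor → vulzasreror
  rule 3: no change — vulzasreror
  rule 4 (vowel merger): vulzasreror → vulzasriror
  rule 5 (unconditioned shift): vulzasriror → vulzaslilol
  ⇒ Riranic vulzaslilol
The other candidates each miss or misapply at least one Riranic change.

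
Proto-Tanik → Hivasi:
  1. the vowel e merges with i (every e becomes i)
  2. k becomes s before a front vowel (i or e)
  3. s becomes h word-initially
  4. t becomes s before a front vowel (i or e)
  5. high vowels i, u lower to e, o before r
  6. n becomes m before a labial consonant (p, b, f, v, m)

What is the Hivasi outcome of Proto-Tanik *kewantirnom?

hiwansernom

Hivasi: *kewantirnom > kiwantirnom > siwantirnom > hiwantirnom > hiwansirnom > hiwansernom  (by vowel merger, palatalisation, debuccalisation, palatalisation, pre-rhotic lowering)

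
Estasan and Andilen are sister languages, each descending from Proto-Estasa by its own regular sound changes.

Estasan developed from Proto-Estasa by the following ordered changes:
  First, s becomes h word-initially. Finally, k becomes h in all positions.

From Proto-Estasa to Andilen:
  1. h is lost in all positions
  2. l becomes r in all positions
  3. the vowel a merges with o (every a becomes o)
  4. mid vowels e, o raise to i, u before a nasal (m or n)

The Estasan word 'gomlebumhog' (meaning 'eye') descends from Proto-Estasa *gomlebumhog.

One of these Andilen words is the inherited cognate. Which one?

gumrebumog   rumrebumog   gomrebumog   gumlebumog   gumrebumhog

Andilen: *gomlebumhog > gomlebumog > gomrebumog > gumrebumog  (by h-loss, unconditioned shift, pre-nasal raising)
The other candidates each miss or misapply at least one Andilen change.

gumrebumog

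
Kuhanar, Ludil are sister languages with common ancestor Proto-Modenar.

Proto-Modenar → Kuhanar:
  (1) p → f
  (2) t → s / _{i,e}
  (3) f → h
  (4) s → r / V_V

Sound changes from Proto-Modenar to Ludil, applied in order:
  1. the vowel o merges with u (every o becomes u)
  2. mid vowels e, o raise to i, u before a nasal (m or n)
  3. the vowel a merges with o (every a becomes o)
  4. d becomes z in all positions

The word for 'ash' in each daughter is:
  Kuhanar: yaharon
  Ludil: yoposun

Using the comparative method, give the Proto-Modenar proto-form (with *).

*yapason

Position 5: Kuhanar has r, Ludil has s. Ludil preserves s here (none of its changes turn any other segment into s), so the proto-segment is *s.
Position 6: Kuhanar has o, Ludil has u. Kuhanar preserves o here (none of its changes turn any other segment into o), so the proto-segment is *o.
Continuing position by position gives *yapason; check it forward:
Kuhanar: *yapason
  yapason → yafason   [unconditioned shift]
  yafason (rule 2 does not apply)
  yafason → yahason   [unconditioned shift]
  yahason → yaharon   [rhotacism]
  giving Kuhanar yaharon.
Ludil: start from *yapason.
  rule 1 (vowel merger): yapason → yapasun
  rule 2: no change — yapasun
  rule 3 (vowel merger): yapasun → yoposun
  rule 4: no change — yoposun
  ⇒ Ludil yoposun
*yapason is the unique common source.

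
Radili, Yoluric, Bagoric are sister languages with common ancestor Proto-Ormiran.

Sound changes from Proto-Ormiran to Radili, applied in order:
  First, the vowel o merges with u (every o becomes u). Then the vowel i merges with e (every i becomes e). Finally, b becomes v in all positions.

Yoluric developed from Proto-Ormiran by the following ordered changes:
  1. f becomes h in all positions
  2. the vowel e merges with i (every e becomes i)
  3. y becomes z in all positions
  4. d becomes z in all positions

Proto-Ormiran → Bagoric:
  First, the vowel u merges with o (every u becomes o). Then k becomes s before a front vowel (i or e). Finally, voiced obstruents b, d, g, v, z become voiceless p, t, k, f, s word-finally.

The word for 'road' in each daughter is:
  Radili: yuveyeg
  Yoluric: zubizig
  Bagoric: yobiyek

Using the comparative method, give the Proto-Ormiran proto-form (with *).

*yubiyeg

Position 3: Radili has v, Yoluric has b, Bagoric has b. Yoluric preserves b here (none of its changes turn any other segment into b), so the proto-segment is *b.
Position 4: Radili has e, Yoluric has i, Bagoric has i. Bagoric preserves i here (none of its changes turn any other segment into i), so the proto-segment is *i.
This points to *yubiyeg. Verify forward in each daughter:
Radili: start from *yubiyeg.
  rule 1: no change — yubiyeg
  rule 2 (vowel merger): yubiyeg → yubeyeg
  rule 3 (unconditioned shift): yubeyeg → yuveyeg
  ⇒ Radili yuveyeg
Yoluric: *yubiyeg
  yubiyeg (rule 1 does not apply)
  yubiyeg → yubiyig   [vowel merger]
  yubiyig → zubizig   [unconditioned shift]
  zubizig (rule 4 does not apply)
  giving Yoluric zubizig.
Bagoric: *yubiyeg > yobiyeg > yobiyek  (by vowel merger, final devoicing)
No other proto-form is consistent with every reflex, so the reconstruction is *yubiyeg.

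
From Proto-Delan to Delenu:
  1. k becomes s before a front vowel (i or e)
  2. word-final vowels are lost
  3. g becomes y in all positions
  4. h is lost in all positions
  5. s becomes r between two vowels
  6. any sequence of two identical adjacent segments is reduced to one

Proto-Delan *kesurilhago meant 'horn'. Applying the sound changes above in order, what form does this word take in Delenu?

Delenu: *kesurilhago
  kesurilhago → sesurilhago   [palatalisation]
  sesurilhago → sesurilhag   [apocope]
  sesurilhag → sesurilhay   [unconditioned shift]
  sesurilhay → sesurilay   [h-loss]
  sesurilay → serurilay   [rhotacism]
  serurilay (rule 6 does not apply)
  giving Delenu serurilay.

serurilay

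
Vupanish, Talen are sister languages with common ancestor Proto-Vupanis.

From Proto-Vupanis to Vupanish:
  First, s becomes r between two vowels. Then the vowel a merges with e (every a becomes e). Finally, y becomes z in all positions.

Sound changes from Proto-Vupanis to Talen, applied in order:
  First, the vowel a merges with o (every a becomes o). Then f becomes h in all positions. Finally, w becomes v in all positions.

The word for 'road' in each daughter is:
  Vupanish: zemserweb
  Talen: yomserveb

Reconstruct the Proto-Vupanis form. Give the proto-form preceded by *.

Position 2: Vupanish has e, Talen has o. Taking the neighbouring segments as reconstructed: Vupanish e could go back to *a or *e; Talen o could go back to *a or *o — the one source consistent with every daughter is *a.
Position 1: Vupanish has z, Talen has y. Talen preserves y here (none of its changes turn any other segment into y), so the proto-segment is *y.
Position 7: Vupanish has w, Talen has v. Vupanish preserves w here (none of its changes turn any other segment into w), so the proto-segment is *w.
Continuing position by position gives *yamserweb; check it forward:
Vupanish: *yamserweb
  yamserweb (rule 1 does not apply)
  yamserweb → yemserweb   [vowel merger]
  yemserweb → zemserweb   [unconditioned shift]
  giving Vupanish zemserweb.
Talen: *yamserweb > yomserweb > yomserveb  (by vowel merger, unconditioned shift)
Only *yamserweb yields all of Vupanish zemserweb, Talen yomserveb.

*yamserweb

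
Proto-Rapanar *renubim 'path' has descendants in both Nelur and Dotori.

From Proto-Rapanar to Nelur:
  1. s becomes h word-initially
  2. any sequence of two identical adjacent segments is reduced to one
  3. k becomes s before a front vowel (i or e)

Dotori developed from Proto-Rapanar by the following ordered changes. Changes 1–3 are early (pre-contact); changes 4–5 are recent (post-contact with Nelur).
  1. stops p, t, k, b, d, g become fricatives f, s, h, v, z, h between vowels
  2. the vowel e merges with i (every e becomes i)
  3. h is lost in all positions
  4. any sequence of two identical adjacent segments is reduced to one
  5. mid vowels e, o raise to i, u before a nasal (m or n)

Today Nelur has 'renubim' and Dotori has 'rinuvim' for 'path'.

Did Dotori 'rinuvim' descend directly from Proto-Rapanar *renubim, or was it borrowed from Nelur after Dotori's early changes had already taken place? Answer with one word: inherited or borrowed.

If inherited, *renubim would pass through all of Dotori's changes:
Dotori: *renubim
  renubim → renuvim   [intervocalic lenition]
  renuvim → rinuvim   [vowel merger]
  rinuvim (rule 3 does not apply)
  rinuvim (rule 4 does not apply)
  rinuvim (rule 5 does not apply)
  giving Dotori rinuvim.
If borrowed from Nelur 'renubim' after the early changes, it would undergo only the recent ones:
  rule 4 (degemination): no change (renubim)
  rule 5 (pre-nasal raising): renubim → rinubim
  ⇒ as a loan: rinubim
Dotori 'rinuvim' matches the inherited outcome exactly, so it is an inherited cognate, not a loan.

inherited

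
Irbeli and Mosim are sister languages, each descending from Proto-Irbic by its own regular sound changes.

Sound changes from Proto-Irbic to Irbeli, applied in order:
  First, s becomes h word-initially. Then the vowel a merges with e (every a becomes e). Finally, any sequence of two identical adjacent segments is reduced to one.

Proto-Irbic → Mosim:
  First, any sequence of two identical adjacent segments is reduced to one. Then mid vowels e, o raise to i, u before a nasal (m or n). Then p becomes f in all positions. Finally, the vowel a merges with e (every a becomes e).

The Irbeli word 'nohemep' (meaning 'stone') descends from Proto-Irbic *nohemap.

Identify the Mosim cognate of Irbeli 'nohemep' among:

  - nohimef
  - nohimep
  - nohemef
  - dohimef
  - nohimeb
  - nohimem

nohimef

Mosim: *nohemap > nohimap > nohimaf > nohimef  (by pre-nasal raising, unconditioned shift, vowel merger)
Only 'nohimef' matches the regular Mosim development of *nohemap.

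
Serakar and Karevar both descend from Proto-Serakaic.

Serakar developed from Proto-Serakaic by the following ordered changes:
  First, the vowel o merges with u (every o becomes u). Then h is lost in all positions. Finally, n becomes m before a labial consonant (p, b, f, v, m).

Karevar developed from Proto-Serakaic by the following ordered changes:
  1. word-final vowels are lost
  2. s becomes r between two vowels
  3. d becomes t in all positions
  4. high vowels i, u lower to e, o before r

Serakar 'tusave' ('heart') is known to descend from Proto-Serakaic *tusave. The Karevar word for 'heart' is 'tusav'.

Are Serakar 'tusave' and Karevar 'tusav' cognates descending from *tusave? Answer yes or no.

no

Derive the expected Karevar reflex of *tusave:
Karevar: *tusave
  tusave → tusav   [apocope]
  tusav → turav   [rhotacism]
  turav (rule 3 does not apply)
  turav → torav   [pre-rhotic lowering]
  giving Karevar torav.
The regular Karevar reflex would be 'torav', but the attested form is 'tusav'. The correspondence is irregular, so they are not cognates (the Karevar form has a different source).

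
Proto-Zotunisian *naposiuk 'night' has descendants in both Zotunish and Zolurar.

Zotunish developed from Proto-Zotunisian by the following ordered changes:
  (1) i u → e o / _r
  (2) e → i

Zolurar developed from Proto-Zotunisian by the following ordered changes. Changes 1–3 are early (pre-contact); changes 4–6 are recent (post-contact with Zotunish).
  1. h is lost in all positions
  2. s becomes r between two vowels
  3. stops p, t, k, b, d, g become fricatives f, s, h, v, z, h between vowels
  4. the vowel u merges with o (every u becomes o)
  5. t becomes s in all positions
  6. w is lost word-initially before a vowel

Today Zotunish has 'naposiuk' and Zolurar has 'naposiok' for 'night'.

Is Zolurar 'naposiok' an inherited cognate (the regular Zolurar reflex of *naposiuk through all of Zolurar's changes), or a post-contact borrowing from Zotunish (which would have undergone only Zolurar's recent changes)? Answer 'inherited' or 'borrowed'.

borrowed

If inherited, *naposiuk would pass through all of Zolurar's changes:
Zolurar: *naposiuk
  naposiuk (rule 1 does not apply)
  naposiuk → naporiuk   [rhotacism]
  naporiuk → naforiuk   [intervocalic lenition]
  naforiuk → naforiok   [vowel merger]
  naforiok (rule 5 does not apply)
  naforiok (rule 6 does not apply)
  giving Zolurar naforiok.
If borrowed from Zotunish 'naposiuk' after the early changes, it would undergo only the recent ones:
  rule 4 (vowel merger): naposiuk → naposiok
  rule 5 (unconditioned shift): no change (naposiok)
  rule 6 (glide loss): no change (naposiok)
  ⇒ as a loan: naposiok
Zolurar 'naposiok' matches the loan outcome 'naposiok', not the inherited 'naforiok' — it skipped the early Zolurar changes, so it was borrowed from Zotunish.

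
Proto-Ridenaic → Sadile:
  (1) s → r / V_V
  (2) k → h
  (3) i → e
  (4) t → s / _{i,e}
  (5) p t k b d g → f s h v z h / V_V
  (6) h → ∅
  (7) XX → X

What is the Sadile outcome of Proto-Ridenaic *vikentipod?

Sadile: *vikentipod > vihentipod > vehentepod > vehensepod > vehensefod > veensefod > vensefod  (by unconditioned shift, vowel merger, palatalisation, intervocalic lenition, h-loss, degemination)

vensefod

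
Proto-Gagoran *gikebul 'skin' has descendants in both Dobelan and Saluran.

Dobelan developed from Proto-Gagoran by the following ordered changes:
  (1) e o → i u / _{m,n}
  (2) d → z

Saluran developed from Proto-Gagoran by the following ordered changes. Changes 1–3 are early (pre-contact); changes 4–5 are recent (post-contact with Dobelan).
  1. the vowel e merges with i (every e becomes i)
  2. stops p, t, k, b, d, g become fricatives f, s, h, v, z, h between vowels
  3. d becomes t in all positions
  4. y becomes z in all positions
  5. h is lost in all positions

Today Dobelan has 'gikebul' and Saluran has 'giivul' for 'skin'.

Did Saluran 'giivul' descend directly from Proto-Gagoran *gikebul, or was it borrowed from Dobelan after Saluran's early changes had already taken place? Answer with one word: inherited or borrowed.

If inherited, *gikebul would pass through all of Saluran's changes:
Saluran: *gikebul > gikibul > gihivul > giivul  (by vowel merger, intervocalic lenition, h-loss)
If borrowed from Dobelan 'gikebul' after the early changes, it would undergo only the recent ones:
  rule 4 (unconditioned shift): no change (gikebul)
  rule 5 (h-loss): no change (gikebul)
  ⇒ as a loan: gikebul
Saluran 'giivul' matches the inherited outcome exactly, so it is an inherited cognate, not a loan.

inherited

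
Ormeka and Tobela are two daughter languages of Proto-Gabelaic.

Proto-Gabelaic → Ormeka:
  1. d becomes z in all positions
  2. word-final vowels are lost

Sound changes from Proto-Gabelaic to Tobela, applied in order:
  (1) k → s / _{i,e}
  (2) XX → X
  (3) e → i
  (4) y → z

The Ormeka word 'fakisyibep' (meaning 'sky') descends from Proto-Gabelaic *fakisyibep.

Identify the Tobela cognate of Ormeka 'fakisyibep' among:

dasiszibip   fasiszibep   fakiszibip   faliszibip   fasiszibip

fasiszibip

Tobela: *fakisyibep
  fakisyibep → fasisyibep   [palatalisation]
  fasisyibep (rule 2 does not apply)
  fasisyibep → fasisyibip   [vowel merger]
  fasisyibip → fasiszibip   [unconditioned shift]
  giving Tobela fasiszibip.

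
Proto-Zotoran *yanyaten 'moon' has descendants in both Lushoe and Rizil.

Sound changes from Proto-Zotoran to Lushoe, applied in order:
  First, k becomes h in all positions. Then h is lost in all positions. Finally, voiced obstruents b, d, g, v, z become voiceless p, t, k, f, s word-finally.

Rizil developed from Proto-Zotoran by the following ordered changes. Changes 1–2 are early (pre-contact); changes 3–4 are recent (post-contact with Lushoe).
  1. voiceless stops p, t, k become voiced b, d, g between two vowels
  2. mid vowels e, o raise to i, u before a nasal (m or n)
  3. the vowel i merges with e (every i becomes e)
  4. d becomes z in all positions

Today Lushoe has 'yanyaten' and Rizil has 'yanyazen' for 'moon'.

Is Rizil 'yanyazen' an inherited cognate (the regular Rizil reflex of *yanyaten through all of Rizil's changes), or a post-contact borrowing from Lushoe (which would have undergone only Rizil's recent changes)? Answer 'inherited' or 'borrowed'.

inherited

If inherited, *yanyaten would pass through all of Rizil's changes:
Rizil: start from *yanyaten.
  rule 1 (intervocalic voicing): yanyaten → yanyaden
  rule 2 (pre-nasal raising): yanyaden → yanyadin
  rule 3 (vowel merger): yanyadin → yanyaden
  rule 4 (unconditioned shift): yanyaden → yanyazen
  ⇒ Rizil yanyazen
If borrowed from Lushoe 'yanyaten' after the early changes, it would undergo only the recent ones:
  rule 3 (vowel merger): no change (yanyaten)
  rule 4 (unconditioned shift): no change (yanyaten)
  ⇒ as a loan: yanyaten
Rizil 'yanyazen' matches the inherited outcome exactly, so it is an inherited cognate, not a loan.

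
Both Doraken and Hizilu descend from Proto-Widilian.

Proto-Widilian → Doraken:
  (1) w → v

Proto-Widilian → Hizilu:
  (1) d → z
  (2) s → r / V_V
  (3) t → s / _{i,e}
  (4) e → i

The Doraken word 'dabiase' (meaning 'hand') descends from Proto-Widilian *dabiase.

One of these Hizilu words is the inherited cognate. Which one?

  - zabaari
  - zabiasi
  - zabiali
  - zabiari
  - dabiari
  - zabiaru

zabiari

Hizilu: *dabiase
  dabiase → zabiase   [unconditioned shift]
  zabiase → zabiare   [rhotacism]
  zabiare (rule 3 does not apply)
  zabiare → zabiari   [vowel merger]
  giving Hizilu zabiari.
The other candidates each miss or misapply at least one Hizilu change.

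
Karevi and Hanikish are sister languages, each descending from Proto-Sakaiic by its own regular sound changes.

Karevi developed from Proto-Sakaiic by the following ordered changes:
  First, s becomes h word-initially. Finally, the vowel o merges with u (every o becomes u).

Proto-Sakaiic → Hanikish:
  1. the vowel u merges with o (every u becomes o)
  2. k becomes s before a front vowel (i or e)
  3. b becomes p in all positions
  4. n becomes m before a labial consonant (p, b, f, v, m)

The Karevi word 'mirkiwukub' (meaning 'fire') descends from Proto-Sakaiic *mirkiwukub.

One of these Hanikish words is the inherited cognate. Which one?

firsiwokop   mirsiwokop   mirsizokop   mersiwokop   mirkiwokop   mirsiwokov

mirsiwokop

Hanikish: *mirkiwukub > mirkiwokob > mirsiwokob > mirsiwokop  (by vowel merger, palatalisation, unconditioned shift)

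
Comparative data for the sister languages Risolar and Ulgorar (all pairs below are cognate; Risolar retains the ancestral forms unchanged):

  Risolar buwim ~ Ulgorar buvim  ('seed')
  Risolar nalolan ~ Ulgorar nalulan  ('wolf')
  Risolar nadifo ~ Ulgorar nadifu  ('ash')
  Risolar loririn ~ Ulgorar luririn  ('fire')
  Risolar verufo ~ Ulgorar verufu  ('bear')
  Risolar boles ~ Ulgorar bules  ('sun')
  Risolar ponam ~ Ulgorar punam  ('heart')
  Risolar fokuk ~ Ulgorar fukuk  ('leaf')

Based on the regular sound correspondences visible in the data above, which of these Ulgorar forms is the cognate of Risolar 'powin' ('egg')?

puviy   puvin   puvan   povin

nalolan ~ nalulan, boles ~ bules — Risolar o corresponds to Ulgorar u after a consonant, before a consonant other than r, m, n, p, b, f, v.
buwim ~ buvim — Risolar w corresponds to Ulgorar v between vowels (before a front vowel).
Applying these to Risolar 'powin':
  powin → puwin   (o→u after a consonant, before a consonant other than r, m, n, p, b, f, v)
  puwin → puvin   (w→v between vowels (before a front vowel))
So the Ulgorar cognate is 'puvin'.

puvin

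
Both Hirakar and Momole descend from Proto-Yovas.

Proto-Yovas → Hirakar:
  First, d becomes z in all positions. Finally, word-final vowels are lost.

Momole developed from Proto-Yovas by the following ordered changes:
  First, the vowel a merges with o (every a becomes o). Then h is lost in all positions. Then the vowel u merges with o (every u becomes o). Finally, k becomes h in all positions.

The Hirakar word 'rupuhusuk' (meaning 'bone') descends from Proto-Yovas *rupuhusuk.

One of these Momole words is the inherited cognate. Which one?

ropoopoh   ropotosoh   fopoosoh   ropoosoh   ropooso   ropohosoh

Momole: *rupuhusuk > rupuusuk > ropoosok > ropoosoh  (by h-loss, vowel merger, unconditioned shift)
Only 'ropoosoh' matches the regular Momole development of *rupuhusuk.

ropoosoh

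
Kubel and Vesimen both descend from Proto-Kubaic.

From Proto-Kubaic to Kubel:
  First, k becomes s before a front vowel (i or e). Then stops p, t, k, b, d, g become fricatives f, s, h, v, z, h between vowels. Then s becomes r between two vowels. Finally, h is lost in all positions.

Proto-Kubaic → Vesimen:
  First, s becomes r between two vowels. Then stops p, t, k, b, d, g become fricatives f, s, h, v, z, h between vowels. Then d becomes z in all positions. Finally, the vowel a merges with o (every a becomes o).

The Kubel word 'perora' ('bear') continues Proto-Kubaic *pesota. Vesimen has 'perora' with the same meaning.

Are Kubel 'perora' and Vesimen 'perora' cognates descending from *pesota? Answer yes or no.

no

Derive the expected Vesimen reflex of *pesota:
Vesimen: *pesota
  pesota → perota   [rhotacism]
  perota → perosa   [intervocalic lenition]
  perosa (rule 3 does not apply)
  perosa → peroso   [vowel merger]
  giving Vesimen peroso.
The regular Vesimen reflex would be 'peroso', but the attested form is 'perora'. The correspondence is irregular, so they are not cognates (the Vesimen form has a different source).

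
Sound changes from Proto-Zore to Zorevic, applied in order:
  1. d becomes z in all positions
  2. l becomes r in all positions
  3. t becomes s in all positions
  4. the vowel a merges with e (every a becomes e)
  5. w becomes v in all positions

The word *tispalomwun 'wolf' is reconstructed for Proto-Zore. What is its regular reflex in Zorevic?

sisperomvun

Zorevic: start from *tispalomwun.
  rule 1: no change — tispalomwun
  rule 2 (unconditioned shift): tispalomwun → tisparomwun
  rule 3 (unconditioned shift): tisparomwun → sisparomwun
  rule 4 (vowel merger): sisparomwun → sisperomwun
  rule 5 (unconditioned shift): sisperomwun → sisperomvun
  ⇒ Zorevic sisperomvun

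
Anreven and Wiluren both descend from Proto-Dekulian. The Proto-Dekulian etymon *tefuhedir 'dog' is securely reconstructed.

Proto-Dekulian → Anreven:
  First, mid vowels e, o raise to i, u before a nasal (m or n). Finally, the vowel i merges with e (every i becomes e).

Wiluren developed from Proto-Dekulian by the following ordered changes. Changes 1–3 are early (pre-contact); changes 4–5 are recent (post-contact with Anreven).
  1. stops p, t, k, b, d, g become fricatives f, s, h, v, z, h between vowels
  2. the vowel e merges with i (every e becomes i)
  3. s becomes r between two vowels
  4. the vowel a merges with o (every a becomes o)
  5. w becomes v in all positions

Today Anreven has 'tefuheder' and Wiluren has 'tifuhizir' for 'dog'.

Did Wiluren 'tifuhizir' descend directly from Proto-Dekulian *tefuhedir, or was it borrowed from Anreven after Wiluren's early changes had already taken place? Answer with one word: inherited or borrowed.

inherited

If inherited, *tefuhedir would pass through all of Wiluren's changes:
Wiluren: start from *tefuhedir.
  rule 1 (intervocalic lenition): tefuhedir → tefuhezir
  rule 2 (vowel merger): tefuhezir → tifuhizir
  rule 3: no change — tifuhizir
  rule 4: no change — tifuhizir
  rule 5: no change — tifuhizir
  ⇒ Wiluren tifuhizir
If borrowed from Anreven 'tefuheder' after the early changes, it would undergo only the recent ones:
  rule 4 (vowel merger): no change (tefuheder)
  rule 5 (unconditioned shift): no change (tefuheder)
  ⇒ as a loan: tefuheder
Wiluren 'tifuhizir' matches the inherited outcome exactly, so it is an inherited cognate, not a loan.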